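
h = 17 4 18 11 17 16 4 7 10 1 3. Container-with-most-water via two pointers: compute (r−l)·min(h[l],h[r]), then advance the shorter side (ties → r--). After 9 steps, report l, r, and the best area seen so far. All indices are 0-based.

l=0 r=10: min(17,3)*10=30 best=30 *, r--
l=0 r=9: min(17,1)*9=9 best=30, r--
l=0 r=8: min(17,10)*8=80 best=80 *, r--
l=0 r=7: min(17,7)*7=49 best=80, r--
l=0 r=6: min(17,4)*6=24 best=80, r--
l=0 r=5: min(17,16)*5=80 best=80, r--
l=0 r=4: min(17,17)*4=68 best=80, r--
l=0 r=3: min(17,11)*3=33 best=80, r--
l=0 r=2: min(17,18)*2=34 best=80, l++

l=1, r=2, best area=80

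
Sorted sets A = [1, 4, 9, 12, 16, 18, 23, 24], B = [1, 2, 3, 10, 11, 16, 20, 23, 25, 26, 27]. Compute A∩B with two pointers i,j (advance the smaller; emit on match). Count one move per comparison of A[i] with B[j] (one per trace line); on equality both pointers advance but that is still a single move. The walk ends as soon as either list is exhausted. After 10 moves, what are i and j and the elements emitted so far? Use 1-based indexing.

[i=1,j=1] 1==1 emit → i++,j++
[i=2,j=2] 4>2 → j++
[i=2,j=3] 4>3 → j++
[i=2,j=4] 4<10 → i++
[i=3,j=4] 9<10 → i++
[i=4,j=4] 12>10 → j++
[i=4,j=5] 12>11 → j++
[i=4,j=6] 12<16 → i++
[i=5,j=6] 16==16 emit → i++,j++
[i=6,j=7] 18<20 → i++

i=7, j=7, emitted=[1, 16]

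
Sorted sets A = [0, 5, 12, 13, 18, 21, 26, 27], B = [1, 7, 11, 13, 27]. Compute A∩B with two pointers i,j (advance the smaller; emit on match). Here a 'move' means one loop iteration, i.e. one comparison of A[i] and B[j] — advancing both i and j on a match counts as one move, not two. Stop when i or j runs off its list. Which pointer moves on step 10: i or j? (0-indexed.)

i

[i=0,j=0] 0<1 → i++
[i=1,j=0] 5>1 → j++
[i=1,j=1] 5<7 → i++
[i=2,j=1] 12>7 → j++
[i=2,j=2] 12>11 → j++
[i=2,j=3] 12<13 → i++
[i=3,j=3] 13==13 emit → i++,j++
[i=4,j=4] 18<27 → i++
[i=5,j=4] 21<27 → i++
[i=6,j=4] 26<27 → i++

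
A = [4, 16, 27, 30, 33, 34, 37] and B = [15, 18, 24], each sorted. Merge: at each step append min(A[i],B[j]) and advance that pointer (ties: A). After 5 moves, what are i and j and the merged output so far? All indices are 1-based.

i=3, j=4, merged so far=[4, 15, 16, 18, 24]

i=1 j=1: A[i]=4<=B[j]=15 take 4, i++
i=2 j=1: A[i]=16>B[j]=15 take 15, j++
i=2 j=2: A[i]=16<=B[j]=18 take 16, i++
i=3 j=2: A[i]=27>B[j]=18 take 18, j++
i=3 j=3: A[i]=27>B[j]=24 take 24, j++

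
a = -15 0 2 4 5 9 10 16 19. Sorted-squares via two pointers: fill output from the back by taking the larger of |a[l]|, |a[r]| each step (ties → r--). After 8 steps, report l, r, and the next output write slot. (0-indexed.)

l=0 r=8: |-15|<=|19| out[8]=361, r--
l=0 r=7: |-15|<=|16| out[7]=256, r--
l=0 r=6: |-15|>|10| out[6]=225, l++
l=1 r=6: |0|<=|10| out[5]=100, r--
l=1 r=5: |0|<=|9| out[4]=81, r--
l=1 r=4: |0|<=|5| out[3]=25, r--
l=1 r=3: |0|<=|4| out[2]=16, r--
l=1 r=2: |0|<=|2| out[1]=4, r--

l=1, r=1, next write slot=0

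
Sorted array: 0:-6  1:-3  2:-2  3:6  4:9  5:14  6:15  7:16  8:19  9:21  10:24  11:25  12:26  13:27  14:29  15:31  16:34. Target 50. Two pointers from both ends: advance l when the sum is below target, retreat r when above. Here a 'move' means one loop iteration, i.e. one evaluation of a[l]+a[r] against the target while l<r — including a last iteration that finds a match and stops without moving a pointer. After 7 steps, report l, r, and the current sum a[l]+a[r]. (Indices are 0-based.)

[0,16] -6+34=28 <50 → l++
[1,16] -3+34=31 <50 → l++
[2,16] -2+34=32 <50 → l++
[3,16] 6+34=40 <50 → l++
[4,16] 9+34=43 <50 → l++
[5,16] 14+34=48 <50 → l++
[6,16] 15+34=49 <50 → l++

l=7, r=16, sum=50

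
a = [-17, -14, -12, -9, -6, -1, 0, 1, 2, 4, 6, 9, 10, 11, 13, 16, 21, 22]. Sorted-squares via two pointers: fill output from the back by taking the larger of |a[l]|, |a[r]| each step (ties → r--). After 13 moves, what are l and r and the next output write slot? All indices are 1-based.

l=6, r=10, next write slot=5

l=1 r=18: |-17|<=|22| out[18]=484, r--
l=1 r=17: |-17|<=|21| out[17]=441, r--
l=1 r=16: |-17|>|16| out[16]=289, l++
l=2 r=16: |-14|<=|16| out[15]=256, r--
l=2 r=15: |-14|>|13| out[14]=196, l++
l=3 r=15: |-12|<=|13| out[13]=169, r--
l=3 r=14: |-12|>|11| out[12]=144, l++
l=4 r=14: |-9|<=|11| out[11]=121, r--
l=4 r=13: |-9|<=|10| out[10]=100, r--
l=4 r=12: |-9|<=|9| out[9]=81, r--
l=4 r=11: |-9|>|6| out[8]=81, l++
l=5 r=11: |-6|<=|6| out[7]=36, r--
l=5 r=10: |-6|>|4| out[6]=36, l++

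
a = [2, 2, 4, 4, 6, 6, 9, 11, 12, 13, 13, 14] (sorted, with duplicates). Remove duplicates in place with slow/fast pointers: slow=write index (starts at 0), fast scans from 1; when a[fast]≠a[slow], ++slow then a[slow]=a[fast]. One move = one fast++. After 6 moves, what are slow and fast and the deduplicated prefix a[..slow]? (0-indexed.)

slow=3, fast=7, prefix=[2, 4, 6, 9]

slow=0 fast=1: a[fast]=2=a[slow] dup, fast++
slow=0 fast=2: a[fast]=4≠a[slow]=2 write a[1]=4, slow++,fast++
slow=1 fast=3: a[fast]=4=a[slow] dup, fast++
slow=1 fast=4: a[fast]=6≠a[slow]=4 write a[2]=6, slow++,fast++
slow=2 fast=5: a[fast]=6=a[slow] dup, fast++
slow=2 fast=6: a[fast]=9≠a[slow]=6 write a[3]=9, slow++,fast++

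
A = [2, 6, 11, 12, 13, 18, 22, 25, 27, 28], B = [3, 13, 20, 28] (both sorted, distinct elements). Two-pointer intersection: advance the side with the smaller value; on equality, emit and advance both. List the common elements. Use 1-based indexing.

intersection = [13, 28]

i=1 j=1: 2<3, i++
i=2 j=1: 6>3, j++
i=2 j=2: 6<13, i++
i=3 j=2: 11<13, i++
i=4 j=2: 12<13, i++
i=5 j=2: 13==13 emit, i++,j++
i=6 j=3: 18<20, i++
i=7 j=3: 22>20, j++
i=7 j=4: 22<28, i++
i=8 j=4: 25<28, i++
i=9 j=4: 27<28, i++
i=10 j=4: 28==28 emit, i++,j++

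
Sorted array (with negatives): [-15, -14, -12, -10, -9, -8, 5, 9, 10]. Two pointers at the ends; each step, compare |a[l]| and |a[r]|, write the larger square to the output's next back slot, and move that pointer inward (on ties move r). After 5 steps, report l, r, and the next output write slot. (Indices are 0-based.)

l=0 r=8: |-15|>|10| out[8]=225, l++
l=1 r=8: |-14|>|10| out[7]=196, l++
l=2 r=8: |-12|>|10| out[6]=144, l++
l=3 r=8: |-10|<=|10| out[5]=100, r--
l=3 r=7: |-10|>|9| out[4]=100, l++

l=4, r=7, next write slot=3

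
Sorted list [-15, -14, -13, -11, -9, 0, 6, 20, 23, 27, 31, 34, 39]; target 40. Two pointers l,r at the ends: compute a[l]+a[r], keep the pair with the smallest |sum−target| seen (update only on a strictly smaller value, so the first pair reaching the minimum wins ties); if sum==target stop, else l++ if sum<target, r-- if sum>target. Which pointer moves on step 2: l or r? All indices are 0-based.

[0,12] -15+39=24 d=16 * → l++
[1,12] -14+39=25 d=15 * → l++

l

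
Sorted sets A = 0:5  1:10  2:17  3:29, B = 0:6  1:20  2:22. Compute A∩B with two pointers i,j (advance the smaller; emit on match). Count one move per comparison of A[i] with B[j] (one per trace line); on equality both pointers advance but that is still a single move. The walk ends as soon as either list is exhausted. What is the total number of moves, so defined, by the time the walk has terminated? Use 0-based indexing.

6 moves

[i=0,j=0] 5<6 → i++
[i=1,j=0] 10>6 → j++
[i=1,j=1] 10<20 → i++
[i=2,j=1] 17<20 → i++
[i=3,j=1] 29>20 → j++
[i=3,j=2] 29>22 → j++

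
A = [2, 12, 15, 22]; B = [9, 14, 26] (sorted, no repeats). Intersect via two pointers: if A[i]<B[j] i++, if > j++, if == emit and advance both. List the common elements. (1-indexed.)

intersection = []

[i=1,j=1] 2<9 → i++
[i=2,j=1] 12>9 → j++
[i=2,j=2] 12<14 → i++
[i=3,j=2] 15>14 → j++
[i=3,j=3] 15<26 → i++
[i=4,j=3] 22<26 → i++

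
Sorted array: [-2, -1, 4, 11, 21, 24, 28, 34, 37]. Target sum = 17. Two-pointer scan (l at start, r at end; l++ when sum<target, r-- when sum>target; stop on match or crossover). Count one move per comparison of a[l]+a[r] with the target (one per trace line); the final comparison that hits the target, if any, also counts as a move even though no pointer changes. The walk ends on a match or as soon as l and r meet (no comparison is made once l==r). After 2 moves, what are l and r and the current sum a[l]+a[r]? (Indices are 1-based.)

l=1, r=7, sum=26

l=1 r=9: -2+37=35 >17, r--
l=1 r=8: -2+34=32 >17, r--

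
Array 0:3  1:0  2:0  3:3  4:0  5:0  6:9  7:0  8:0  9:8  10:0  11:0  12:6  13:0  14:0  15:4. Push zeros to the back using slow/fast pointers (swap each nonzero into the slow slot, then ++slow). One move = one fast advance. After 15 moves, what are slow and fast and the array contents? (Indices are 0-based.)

slow=0 fast=0: a[fast]=3≠0 swap→a[0]=3, slow++,fast++
slow=1 fast=1: a[fast]=0, fast++
slow=1 fast=2: a[fast]=0, fast++
slow=1 fast=3: a[fast]=3≠0 swap→a[1]=3, slow++,fast++
slow=2 fast=4: a[fast]=0, fast++
slow=2 fast=5: a[fast]=0, fast++
slow=2 fast=6: a[fast]=9≠0 swap→a[2]=9, slow++,fast++
slow=3 fast=7: a[fast]=0, fast++
slow=3 fast=8: a[fast]=0, fast++
slow=3 fast=9: a[fast]=8≠0 swap→a[3]=8, slow++,fast++
slow=4 fast=10: a[fast]=0, fast++
slow=4 fast=11: a[fast]=0, fast++
slow=4 fast=12: a[fast]=6≠0 swap→a[4]=6, slow++,fast++
slow=5 fast=13: a[fast]=0, fast++
slow=5 fast=14: a[fast]=0, fast++

slow=5, fast=15, a=[3, 3, 9, 8, 6, 0, 0, 0, 0, 0, 0, 0, 0, 0, 0, 4]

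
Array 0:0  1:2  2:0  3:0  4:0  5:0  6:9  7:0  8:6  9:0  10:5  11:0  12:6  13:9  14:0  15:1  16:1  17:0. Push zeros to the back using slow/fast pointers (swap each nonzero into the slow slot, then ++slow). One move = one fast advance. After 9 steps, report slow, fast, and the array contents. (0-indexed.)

slow=0 fast=0: a[fast]=0, fast++
slow=0 fast=1: a[fast]=2≠0 swap→a[0]=2, slow++,fast++
slow=1 fast=2: a[fast]=0, fast++
slow=1 fast=3: a[fast]=0, fast++
slow=1 fast=4: a[fast]=0, fast++
slow=1 fast=5: a[fast]=0, fast++
slow=1 fast=6: a[fast]=9≠0 swap→a[1]=9, slow++,fast++
slow=2 fast=7: a[fast]=0, fast++
slow=2 fast=8: a[fast]=6≠0 swap→a[2]=6, slow++,fast++

slow=3, fast=9, a=[2, 9, 6, 0, 0, 0, 0, 0, 0, 0, 5, 0, 6, 9, 0, 1, 1, 0]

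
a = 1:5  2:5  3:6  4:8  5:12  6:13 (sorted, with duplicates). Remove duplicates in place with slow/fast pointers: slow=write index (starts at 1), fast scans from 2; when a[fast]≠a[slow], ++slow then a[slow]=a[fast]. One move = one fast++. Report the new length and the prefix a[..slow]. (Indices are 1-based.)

length 5; prefix = [5, 6, 8, 12, 13]

slow=1 fast=2: a[fast]=5=a[slow] dup, fast++
slow=1 fast=3: a[fast]=6≠a[slow]=5 write a[2]=6, slow++,fast++
slow=2 fast=4: a[fast]=8≠a[slow]=6 write a[3]=8, slow++,fast++
slow=3 fast=5: a[fast]=12≠a[slow]=8 write a[4]=12, slow++,fast++
slow=4 fast=6: a[fast]=13≠a[slow]=12 write a[5]=13, slow++,fast++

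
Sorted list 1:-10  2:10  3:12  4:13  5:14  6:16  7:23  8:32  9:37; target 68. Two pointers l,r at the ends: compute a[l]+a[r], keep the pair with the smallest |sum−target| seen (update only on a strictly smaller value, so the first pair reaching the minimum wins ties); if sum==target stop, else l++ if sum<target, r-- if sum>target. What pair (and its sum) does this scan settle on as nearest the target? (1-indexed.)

l=1 r=9: -10+37=27 d=41 *, l++
l=2 r=9: 10+37=47 d=21 *, l++
l=3 r=9: 12+37=49 d=19 *, l++
l=4 r=9: 13+37=50 d=18 *, l++
l=5 r=9: 14+37=51 d=17 *, l++
l=6 r=9: 16+37=53 d=15 *, l++
l=7 r=9: 23+37=60 d=8 *, l++
l=8 r=9: 32+37=69 d=1 *, r--

pair (32, 37) with sum 69 (|Δ|=1)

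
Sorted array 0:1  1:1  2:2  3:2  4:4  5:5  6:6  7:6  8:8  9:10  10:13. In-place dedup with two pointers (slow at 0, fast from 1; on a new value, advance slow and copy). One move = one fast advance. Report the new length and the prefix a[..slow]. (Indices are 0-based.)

length 8; prefix = [1, 2, 4, 5, 6, 8, 10, 13]

slow=0 fast=1: a[fast]=1=a[slow] dup, fast++
slow=0 fast=2: a[fast]=2≠a[slow]=1 write a[1]=2, slow++,fast++
slow=1 fast=3: a[fast]=2=a[slow] dup, fast++
slow=1 fast=4: a[fast]=4≠a[slow]=2 write a[2]=4, slow++,fast++
slow=2 fast=5: a[fast]=5≠a[slow]=4 write a[3]=5, slow++,fast++
slow=3 fast=6: a[fast]=6≠a[slow]=5 write a[4]=6, slow++,fast++
slow=4 fast=7: a[fast]=6=a[slow] dup, fast++
slow=4 fast=8: a[fast]=8≠a[slow]=6 write a[5]=8, slow++,fast++
slow=5 fast=9: a[fast]=10≠a[slow]=8 write a[6]=10, slow++,fast++
slow=6 fast=10: a[fast]=13≠a[slow]=10 write a[7]=13, slow++,fast++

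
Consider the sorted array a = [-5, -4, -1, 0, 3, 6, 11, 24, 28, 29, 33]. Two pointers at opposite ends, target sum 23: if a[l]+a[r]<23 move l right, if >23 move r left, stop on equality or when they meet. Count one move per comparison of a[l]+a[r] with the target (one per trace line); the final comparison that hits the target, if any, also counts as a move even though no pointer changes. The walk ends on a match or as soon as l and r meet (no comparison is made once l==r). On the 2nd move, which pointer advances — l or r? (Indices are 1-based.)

[1,11] -5+33=28 >23 → r--
[1,10] -5+29=24 >23 → r--

r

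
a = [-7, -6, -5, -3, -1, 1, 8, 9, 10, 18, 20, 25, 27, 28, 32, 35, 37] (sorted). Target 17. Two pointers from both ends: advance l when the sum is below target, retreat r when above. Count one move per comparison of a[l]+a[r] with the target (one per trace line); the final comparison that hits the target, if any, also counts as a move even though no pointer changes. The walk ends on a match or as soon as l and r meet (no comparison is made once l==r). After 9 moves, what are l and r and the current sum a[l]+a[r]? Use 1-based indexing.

l=1 r=17: -7+37=30 >17, r--
l=1 r=16: -7+35=28 >17, r--
l=1 r=15: -7+32=25 >17, r--
l=1 r=14: -7+28=21 >17, r--
l=1 r=13: -7+27=20 >17, r--
l=1 r=12: -7+25=18 >17, r--
l=1 r=11: -7+20=13 <17, l++
l=2 r=11: -6+20=14 <17, l++
l=3 r=11: -5+20=15 <17, l++

l=4, r=11, sum=17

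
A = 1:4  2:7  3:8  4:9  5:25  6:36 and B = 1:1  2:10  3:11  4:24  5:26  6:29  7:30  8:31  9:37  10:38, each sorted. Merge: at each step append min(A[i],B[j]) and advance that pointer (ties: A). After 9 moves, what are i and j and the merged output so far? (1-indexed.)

i=6, j=5, merged so far=[1, 4, 7, 8, 9, 10, 11, 24, 25]

[i=1,j=1] A[i]=4>B[j]=1 take 1 → j++
[i=1,j=2] A[i]=4<=B[j]=10 take 4 → i++
[i=2,j=2] A[i]=7<=B[j]=10 take 7 → i++
[i=3,j=2] A[i]=8<=B[j]=10 take 8 → i++
[i=4,j=2] A[i]=9<=B[j]=10 take 9 → i++
[i=5,j=2] A[i]=25>B[j]=10 take 10 → j++
[i=5,j=3] A[i]=25>B[j]=11 take 11 → j++
[i=5,j=4] A[i]=25>B[j]=24 take 24 → j++
[i=5,j=5] A[i]=25<=B[j]=26 take 25 → i++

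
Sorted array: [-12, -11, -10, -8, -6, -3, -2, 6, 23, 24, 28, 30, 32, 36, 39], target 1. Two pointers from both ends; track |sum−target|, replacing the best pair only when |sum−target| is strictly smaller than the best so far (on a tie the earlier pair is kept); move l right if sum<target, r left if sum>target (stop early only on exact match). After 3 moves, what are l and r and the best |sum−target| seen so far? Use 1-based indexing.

l=1, r=12, best |Δ|=19

l=1 r=15: -12+39=27 d=26 *, r--
l=1 r=14: -12+36=24 d=23 *, r--
l=1 r=13: -12+32=20 d=19 *, r--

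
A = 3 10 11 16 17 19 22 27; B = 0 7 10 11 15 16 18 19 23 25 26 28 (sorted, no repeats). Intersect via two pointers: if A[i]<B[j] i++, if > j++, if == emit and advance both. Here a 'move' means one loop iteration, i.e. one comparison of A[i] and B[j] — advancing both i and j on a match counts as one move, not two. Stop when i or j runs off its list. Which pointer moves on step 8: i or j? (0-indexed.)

i

[i=0,j=0] 3>0 → j++
[i=0,j=1] 3<7 → i++
[i=1,j=1] 10>7 → j++
[i=1,j=2] 10==10 emit → i++,j++
[i=2,j=3] 11==11 emit → i++,j++
[i=3,j=4] 16>15 → j++
[i=3,j=5] 16==16 emit → i++,j++
[i=4,j=6] 17<18 → i++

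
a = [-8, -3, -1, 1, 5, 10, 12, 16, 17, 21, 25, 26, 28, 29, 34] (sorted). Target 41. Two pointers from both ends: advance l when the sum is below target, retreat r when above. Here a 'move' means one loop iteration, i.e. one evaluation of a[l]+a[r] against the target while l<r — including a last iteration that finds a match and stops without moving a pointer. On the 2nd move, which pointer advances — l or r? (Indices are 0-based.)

l

l=0 r=14: -8+34=26 <41, l++
l=1 r=14: -3+34=31 <41, l++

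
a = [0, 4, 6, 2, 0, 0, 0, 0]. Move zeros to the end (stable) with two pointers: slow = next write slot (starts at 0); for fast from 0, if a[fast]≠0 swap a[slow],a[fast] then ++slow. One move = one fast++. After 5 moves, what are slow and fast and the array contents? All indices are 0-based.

slow=3, fast=5, a=[4, 6, 2, 0, 0, 0, 0, 0]

(s=0,f=0) a[fast]=0 → fast++
(s=0,f=1) a[fast]=4≠0 swap→a[0]=4 → slow++,fast++
(s=1,f=2) a[fast]=6≠0 swap→a[1]=6 → slow++,fast++
(s=2,f=3) a[fast]=2≠0 swap→a[2]=2 → slow++,fast++
(s=3,f=4) a[fast]=0 → fast++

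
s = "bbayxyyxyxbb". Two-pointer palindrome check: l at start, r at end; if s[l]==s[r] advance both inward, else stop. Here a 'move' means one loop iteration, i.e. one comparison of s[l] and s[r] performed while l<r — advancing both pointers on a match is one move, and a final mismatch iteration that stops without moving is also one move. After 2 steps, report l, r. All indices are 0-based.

l=2, r=9

[0,11] 'b'=='b' → l++,r--
[1,10] 'b'=='b' → l++,r--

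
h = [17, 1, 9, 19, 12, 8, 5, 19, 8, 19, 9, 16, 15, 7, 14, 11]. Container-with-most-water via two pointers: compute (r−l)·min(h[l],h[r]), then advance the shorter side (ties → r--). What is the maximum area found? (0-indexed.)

l=0 r=15: min(17,11)*15=165 best=165 *, r--
l=0 r=14: min(17,14)*14=196 best=196 *, r--
l=0 r=13: min(17,7)*13=91 best=196, r--
l=0 r=12: min(17,15)*12=180 best=196, r--
l=0 r=11: min(17,16)*11=176 best=196, r--
l=0 r=10: min(17,9)*10=90 best=196, r--
l=0 r=9: min(17,19)*9=153 best=196, l++
l=1 r=9: min(1,19)*8=8 best=196, l++
l=2 r=9: min(9,19)*7=63 best=196, l++
l=3 r=9: min(19,19)*6=114 best=196, r--
l=3 r=8: min(19,8)*5=40 best=196, r--
l=3 r=7: min(19,19)*4=76 best=196, r--
l=3 r=6: min(19,5)*3=15 best=196, r--
l=3 r=5: min(19,8)*2=16 best=196, r--
l=3 r=4: min(19,12)*1=12 best=196, r--

max area = 196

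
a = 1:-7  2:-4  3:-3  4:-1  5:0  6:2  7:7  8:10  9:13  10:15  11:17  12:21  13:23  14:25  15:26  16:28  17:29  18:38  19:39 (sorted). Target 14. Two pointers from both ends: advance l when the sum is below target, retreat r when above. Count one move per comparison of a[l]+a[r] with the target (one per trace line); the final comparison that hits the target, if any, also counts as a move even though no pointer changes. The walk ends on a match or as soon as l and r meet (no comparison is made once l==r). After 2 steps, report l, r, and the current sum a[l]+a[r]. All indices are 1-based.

l=1 r=19: -7+39=32 >14, r--
l=1 r=18: -7+38=31 >14, r--

l=1, r=17, sum=22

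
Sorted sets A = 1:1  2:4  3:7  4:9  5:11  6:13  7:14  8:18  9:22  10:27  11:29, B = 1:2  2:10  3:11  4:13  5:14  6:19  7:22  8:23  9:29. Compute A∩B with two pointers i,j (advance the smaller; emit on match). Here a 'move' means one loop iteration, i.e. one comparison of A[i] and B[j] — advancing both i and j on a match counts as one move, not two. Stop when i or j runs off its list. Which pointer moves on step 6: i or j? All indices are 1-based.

j

i=1 j=1: 1<2, i++
i=2 j=1: 4>2, j++
i=2 j=2: 4<10, i++
i=3 j=2: 7<10, i++
i=4 j=2: 9<10, i++
i=5 j=2: 11>10, j++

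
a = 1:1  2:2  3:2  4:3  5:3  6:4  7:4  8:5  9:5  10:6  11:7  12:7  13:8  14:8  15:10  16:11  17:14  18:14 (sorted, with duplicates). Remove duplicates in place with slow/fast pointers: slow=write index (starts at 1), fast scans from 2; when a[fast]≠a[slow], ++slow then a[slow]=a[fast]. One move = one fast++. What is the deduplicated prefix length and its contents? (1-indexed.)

length 11; prefix = [1, 2, 3, 4, 5, 6, 7, 8, 10, 11, 14]

slow=1 fast=2: a[fast]=2≠a[slow]=1 write a[2]=2, slow++,fast++
slow=2 fast=3: a[fast]=2=a[slow] dup, fast++
slow=2 fast=4: a[fast]=3≠a[slow]=2 write a[3]=3, slow++,fast++
slow=3 fast=5: a[fast]=3=a[slow] dup, fast++
slow=3 fast=6: a[fast]=4≠a[slow]=3 write a[4]=4, slow++,fast++
slow=4 fast=7: a[fast]=4=a[slow] dup, fast++
slow=4 fast=8: a[fast]=5≠a[slow]=4 write a[5]=5, slow++,fast++
slow=5 fast=9: a[fast]=5=a[slow] dup, fast++
slow=5 fast=10: a[fast]=6≠a[slow]=5 write a[6]=6, slow++,fast++
slow=6 fast=11: a[fast]=7≠a[slow]=6 write a[7]=7, slow++,fast++
slow=7 fast=12: a[fast]=7=a[slow] dup, fast++
slow=7 fast=13: a[fast]=8≠a[slow]=7 write a[8]=8, slow++,fast++
slow=8 fast=14: a[fast]=8=a[slow] dup, fast++
slow=8 fast=15: a[fast]=10≠a[slow]=8 write a[9]=10, slow++,fast++
slow=9 fast=16: a[fast]=11≠a[slow]=10 write a[10]=11, slow++,fast++
slow=10 fast=17: a[fast]=14≠a[slow]=11 write a[11]=14, slow++,fast++
slow=11 fast=18: a[fast]=14=a[slow] dup, fast++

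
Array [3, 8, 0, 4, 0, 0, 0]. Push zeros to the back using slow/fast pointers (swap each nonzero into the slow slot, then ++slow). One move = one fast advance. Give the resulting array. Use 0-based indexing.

[3, 8, 4, 0, 0, 0, 0]

(s=0,f=0) a[fast]=3≠0 swap→a[0]=3 → slow++,fast++
(s=1,f=1) a[fast]=8≠0 swap→a[1]=8 → slow++,fast++
(s=2,f=2) a[fast]=0 → fast++
(s=2,f=3) a[fast]=4≠0 swap→a[2]=4 → slow++,fast++
(s=3,f=4) a[fast]=0 → fast++
(s=3,f=5) a[fast]=0 → fast++
(s=3,f=6) a[fast]=0 → fast++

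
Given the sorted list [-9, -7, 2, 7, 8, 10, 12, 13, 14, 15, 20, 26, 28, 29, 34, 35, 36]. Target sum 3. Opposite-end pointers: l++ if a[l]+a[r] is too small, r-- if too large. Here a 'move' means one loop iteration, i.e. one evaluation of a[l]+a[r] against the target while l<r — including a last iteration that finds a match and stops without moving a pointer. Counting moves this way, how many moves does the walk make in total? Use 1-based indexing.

11 moves

l=1 r=17: -9+36=27 >3, r--
l=1 r=16: -9+35=26 >3, r--
l=1 r=15: -9+34=25 >3, r--
l=1 r=14: -9+29=20 >3, r--
l=1 r=13: -9+28=19 >3, r--
l=1 r=12: -9+26=17 >3, r--
l=1 r=11: -9+20=11 >3, r--
l=1 r=10: -9+15=6 >3, r--
l=1 r=9: -9+14=5 >3, r--
l=1 r=8: -9+13=4 >3, r--
l=1 r=7: -9+12=3, found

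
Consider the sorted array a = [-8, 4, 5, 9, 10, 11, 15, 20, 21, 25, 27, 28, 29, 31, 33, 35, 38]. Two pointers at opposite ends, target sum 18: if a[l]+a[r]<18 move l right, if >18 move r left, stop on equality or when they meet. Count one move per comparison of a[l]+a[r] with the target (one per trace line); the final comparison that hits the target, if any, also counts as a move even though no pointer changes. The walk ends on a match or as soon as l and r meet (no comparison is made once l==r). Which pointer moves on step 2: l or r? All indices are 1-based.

r

[1,17] -8+38=30 >18 → r--
[1,16] -8+35=27 >18 → r--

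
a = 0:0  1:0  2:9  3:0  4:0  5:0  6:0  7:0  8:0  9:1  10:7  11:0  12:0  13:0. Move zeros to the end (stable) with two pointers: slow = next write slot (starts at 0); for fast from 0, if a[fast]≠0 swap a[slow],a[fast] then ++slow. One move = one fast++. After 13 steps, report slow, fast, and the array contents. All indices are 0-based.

(s=0,f=0) a[fast]=0 → fast++
(s=0,f=1) a[fast]=0 → fast++
(s=0,f=2) a[fast]=9≠0 swap→a[0]=9 → slow++,fast++
(s=1,f=3) a[fast]=0 → fast++
(s=1,f=4) a[fast]=0 → fast++
(s=1,f=5) a[fast]=0 → fast++
(s=1,f=6) a[fast]=0 → fast++
(s=1,f=7) a[fast]=0 → fast++
(s=1,f=8) a[fast]=0 → fast++
(s=1,f=9) a[fast]=1≠0 swap→a[1]=1 → slow++,fast++
(s=2,f=10) a[fast]=7≠0 swap→a[2]=7 → slow++,fast++
(s=3,f=11) a[fast]=0 → fast++
(s=3,f=12) a[fast]=0 → fast++

slow=3, fast=13, a=[9, 1, 7, 0, 0, 0, 0, 0, 0, 0, 0, 0, 0, 0]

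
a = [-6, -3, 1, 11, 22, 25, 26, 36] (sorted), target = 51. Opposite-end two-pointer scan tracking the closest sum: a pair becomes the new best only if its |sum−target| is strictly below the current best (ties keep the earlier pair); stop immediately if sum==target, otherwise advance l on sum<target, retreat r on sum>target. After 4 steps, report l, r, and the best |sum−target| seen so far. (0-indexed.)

l=4, r=7, best |Δ|=4

l=0 r=7: -6+36=30 d=21 *, l++
l=1 r=7: -3+36=33 d=18 *, l++
l=2 r=7: 1+36=37 d=14 *, l++
l=3 r=7: 11+36=47 d=4 *, l++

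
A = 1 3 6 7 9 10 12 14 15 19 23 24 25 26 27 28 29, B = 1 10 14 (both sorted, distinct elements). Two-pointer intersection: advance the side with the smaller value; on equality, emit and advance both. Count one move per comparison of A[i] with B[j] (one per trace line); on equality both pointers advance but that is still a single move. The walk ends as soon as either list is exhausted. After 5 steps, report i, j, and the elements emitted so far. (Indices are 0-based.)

i=0 j=0: 1==1 emit, i++,j++
i=1 j=1: 3<10, i++
i=2 j=1: 6<10, i++
i=3 j=1: 7<10, i++
i=4 j=1: 9<10, i++

i=5, j=1, emitted=[1]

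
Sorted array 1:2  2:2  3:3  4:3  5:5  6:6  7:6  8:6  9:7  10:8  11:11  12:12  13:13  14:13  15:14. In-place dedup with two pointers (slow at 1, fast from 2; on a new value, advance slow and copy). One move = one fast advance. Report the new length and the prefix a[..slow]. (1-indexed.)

length 10; prefix = [2, 3, 5, 6, 7, 8, 11, 12, 13, 14]

(s=1,f=2) a[fast]=2=a[slow] dup → fast++
(s=1,f=3) a[fast]=3≠a[slow]=2 write a[2]=3 → slow++,fast++
(s=2,f=4) a[fast]=3=a[slow] dup → fast++
(s=2,f=5) a[fast]=5≠a[slow]=3 write a[3]=5 → slow++,fast++
(s=3,f=6) a[fast]=6≠a[slow]=5 write a[4]=6 → slow++,fast++
(s=4,f=7) a[fast]=6=a[slow] dup → fast++
(s=4,f=8) a[fast]=6=a[slow] dup → fast++
(s=4,f=9) a[fast]=7≠a[slow]=6 write a[5]=7 → slow++,fast++
(s=5,f=10) a[fast]=8≠a[slow]=7 write a[6]=8 → slow++,fast++
(s=6,f=11) a[fast]=11≠a[slow]=8 write a[7]=11 → slow++,fast++
(s=7,f=12) a[fast]=12≠a[slow]=11 write a[8]=12 → slow++,fast++
(s=8,f=13) a[fast]=13≠a[slow]=12 write a[9]=13 → slow++,fast++
(s=9,f=14) a[fast]=13=a[slow] dup → fast++
(s=9,f=15) a[fast]=14≠a[slow]=13 write a[10]=14 → slow++,fast++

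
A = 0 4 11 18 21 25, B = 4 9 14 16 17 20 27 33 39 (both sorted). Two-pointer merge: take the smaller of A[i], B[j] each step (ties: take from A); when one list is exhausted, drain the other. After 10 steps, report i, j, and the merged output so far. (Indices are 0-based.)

i=4, j=6, merged so far=[0, 4, 4, 9, 11, 14, 16, 17, 18, 20]

[i=0,j=0] A[i]=0<=B[j]=4 take 0 → i++
[i=1,j=0] A[i]=4<=B[j]=4 take 4 → i++
[i=2,j=0] A[i]=11>B[j]=4 take 4 → j++
[i=2,j=1] A[i]=11>B[j]=9 take 9 → j++
[i=2,j=2] A[i]=11<=B[j]=14 take 11 → i++
[i=3,j=2] A[i]=18>B[j]=14 take 14 → j++
[i=3,j=3] A[i]=18>B[j]=16 take 16 → j++
[i=3,j=4] A[i]=18>B[j]=17 take 17 → j++
[i=3,j=5] A[i]=18<=B[j]=20 take 18 → i++
[i=4,j=5] A[i]=21>B[j]=20 take 20 → j++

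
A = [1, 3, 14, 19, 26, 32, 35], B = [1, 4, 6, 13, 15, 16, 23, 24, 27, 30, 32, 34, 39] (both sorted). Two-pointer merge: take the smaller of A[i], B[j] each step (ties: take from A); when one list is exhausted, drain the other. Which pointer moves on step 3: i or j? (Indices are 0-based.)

[i=0,j=0] A[i]=1<=B[j]=1 take 1 → i++
[i=1,j=0] A[i]=3>B[j]=1 take 1 → j++
[i=1,j=1] A[i]=3<=B[j]=4 take 3 → i++

i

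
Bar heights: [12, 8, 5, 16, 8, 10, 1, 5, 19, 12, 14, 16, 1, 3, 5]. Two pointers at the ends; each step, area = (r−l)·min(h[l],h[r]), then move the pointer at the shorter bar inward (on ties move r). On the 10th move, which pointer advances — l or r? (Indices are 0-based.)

l

[0,14] min(12,5)*14=70 best=70 * → r--
[0,13] min(12,3)*13=39 best=70 → r--
[0,12] min(12,1)*12=12 best=70 → r--
[0,11] min(12,16)*11=132 best=132 * → l++
[1,11] min(8,16)*10=80 best=132 → l++
[2,11] min(5,16)*9=45 best=132 → l++
[3,11] min(16,16)*8=128 best=132 → r--
[3,10] min(16,14)*7=98 best=132 → r--
[3,9] min(16,12)*6=72 best=132 → r--
[3,8] min(16,19)*5=80 best=132 → l++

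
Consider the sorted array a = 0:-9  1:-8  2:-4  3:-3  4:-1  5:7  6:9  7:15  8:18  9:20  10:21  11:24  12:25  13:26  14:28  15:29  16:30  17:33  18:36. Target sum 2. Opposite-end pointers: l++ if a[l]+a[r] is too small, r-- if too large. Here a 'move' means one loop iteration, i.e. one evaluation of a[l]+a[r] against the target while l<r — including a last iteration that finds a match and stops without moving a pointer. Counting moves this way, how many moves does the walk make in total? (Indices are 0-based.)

18 moves

[0,18] -9+36=27 >2 → r--
[0,17] -9+33=24 >2 → r--
[0,16] -9+30=21 >2 → r--
[0,15] -9+29=20 >2 → r--
[0,14] -9+28=19 >2 → r--
[0,13] -9+26=17 >2 → r--
[0,12] -9+25=16 >2 → r--
[0,11] -9+24=15 >2 → r--
[0,10] -9+21=12 >2 → r--
[0,9] -9+20=11 >2 → r--
[0,8] -9+18=9 >2 → r--
[0,7] -9+15=6 >2 → r--
[0,6] -9+9=0 <2 → l++
[1,6] -8+9=1 <2 → l++
[2,6] -4+9=5 >2 → r--
[2,5] -4+7=3 >2 → r--
[2,4] -4+-1=-5 <2 → l++
[3,4] -3+-1=-4 <2 → l++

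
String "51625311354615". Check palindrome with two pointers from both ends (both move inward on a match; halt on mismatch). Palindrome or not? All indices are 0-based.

not a palindrome (mismatch at 3,10)

l=0 r=13: '5'=='5', l++,r--
l=1 r=12: '1'=='1', l++,r--
l=2 r=11: '6'=='6', l++,r--
l=3 r=10: '2'!='4', stop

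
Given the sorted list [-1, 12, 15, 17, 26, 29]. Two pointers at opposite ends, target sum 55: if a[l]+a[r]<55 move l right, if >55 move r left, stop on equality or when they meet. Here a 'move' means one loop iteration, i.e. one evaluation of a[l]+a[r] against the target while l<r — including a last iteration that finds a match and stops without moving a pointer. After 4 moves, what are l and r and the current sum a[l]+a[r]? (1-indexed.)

l=1 r=6: -1+29=28 <55, l++
l=2 r=6: 12+29=41 <55, l++
l=3 r=6: 15+29=44 <55, l++
l=4 r=6: 17+29=46 <55, l++

l=5, r=6, sum=55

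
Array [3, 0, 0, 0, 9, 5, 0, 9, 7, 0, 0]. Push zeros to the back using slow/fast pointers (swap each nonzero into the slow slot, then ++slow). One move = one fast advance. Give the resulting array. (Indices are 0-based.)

(s=0,f=0) a[fast]=3≠0 swap→a[0]=3 → slow++,fast++
(s=1,f=1) a[fast]=0 → fast++
(s=1,f=2) a[fast]=0 → fast++
(s=1,f=3) a[fast]=0 → fast++
(s=1,f=4) a[fast]=9≠0 swap→a[1]=9 → slow++,fast++
(s=2,f=5) a[fast]=5≠0 swap→a[2]=5 → slow++,fast++
(s=3,f=6) a[fast]=0 → fast++
(s=3,f=7) a[fast]=9≠0 swap→a[3]=9 → slow++,fast++
(s=4,f=8) a[fast]=7≠0 swap→a[4]=7 → slow++,fast++
(s=5,f=9) a[fast]=0 → fast++
(s=5,f=10) a[fast]=0 → fast++

[3, 9, 5, 9, 7, 0, 0, 0, 0, 0, 0]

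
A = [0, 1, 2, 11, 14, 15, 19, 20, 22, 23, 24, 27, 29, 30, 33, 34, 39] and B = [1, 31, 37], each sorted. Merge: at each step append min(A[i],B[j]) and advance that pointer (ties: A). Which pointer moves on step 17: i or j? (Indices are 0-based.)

i

i=0 j=0: A[i]=0<=B[j]=1 take 0, i++
i=1 j=0: A[i]=1<=B[j]=1 take 1, i++
i=2 j=0: A[i]=2>B[j]=1 take 1, j++
i=2 j=1: A[i]=2<=B[j]=31 take 2, i++
i=3 j=1: A[i]=11<=B[j]=31 take 11, i++
i=4 j=1: A[i]=14<=B[j]=31 take 14, i++
i=5 j=1: A[i]=15<=B[j]=31 take 15, i++
i=6 j=1: A[i]=19<=B[j]=31 take 19, i++
i=7 j=1: A[i]=20<=B[j]=31 take 20, i++
i=8 j=1: A[i]=22<=B[j]=31 take 22, i++
i=9 j=1: A[i]=23<=B[j]=31 take 23, i++
i=10 j=1: A[i]=24<=B[j]=31 take 24, i++
i=11 j=1: A[i]=27<=B[j]=31 take 27, i++
i=12 j=1: A[i]=29<=B[j]=31 take 29, i++
i=13 j=1: A[i]=30<=B[j]=31 take 30, i++
i=14 j=1: A[i]=33>B[j]=31 take 31, j++
i=14 j=2: A[i]=33<=B[j]=37 take 33, i++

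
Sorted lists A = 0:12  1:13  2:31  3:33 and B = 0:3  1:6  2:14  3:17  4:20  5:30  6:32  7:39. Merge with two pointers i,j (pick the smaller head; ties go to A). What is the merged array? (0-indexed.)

[3, 6, 12, 13, 14, 17, 20, 30, 31, 32, 33, 39]

[i=0,j=0] A[i]=12>B[j]=3 take 3 → j++
[i=0,j=1] A[i]=12>B[j]=6 take 6 → j++
[i=0,j=2] A[i]=12<=B[j]=14 take 12 → i++
[i=1,j=2] A[i]=13<=B[j]=14 take 13 → i++
[i=2,j=2] A[i]=31>B[j]=14 take 14 → j++
[i=2,j=3] A[i]=31>B[j]=17 take 17 → j++
[i=2,j=4] A[i]=31>B[j]=20 take 20 → j++
[i=2,j=5] A[i]=31>B[j]=30 take 30 → j++
[i=2,j=6] A[i]=31<=B[j]=32 take 31 → i++
[i=3,j=6] A[i]=33>B[j]=32 take 32 → j++
[i=3,j=7] A[i]=33<=B[j]=39 take 33 → i++
[i=4,j=7] A done, take B[j]=39 → j++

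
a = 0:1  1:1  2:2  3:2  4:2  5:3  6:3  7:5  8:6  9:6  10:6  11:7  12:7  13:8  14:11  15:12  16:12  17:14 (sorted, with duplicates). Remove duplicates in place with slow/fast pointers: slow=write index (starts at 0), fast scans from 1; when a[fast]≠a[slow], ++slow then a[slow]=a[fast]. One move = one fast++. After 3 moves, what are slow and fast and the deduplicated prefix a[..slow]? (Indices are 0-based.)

slow=1, fast=4, prefix=[1, 2]

slow=0 fast=1: a[fast]=1=a[slow] dup, fast++
slow=0 fast=2: a[fast]=2≠a[slow]=1 write a[1]=2, slow++,fast++
slow=1 fast=3: a[fast]=2=a[slow] dup, fast++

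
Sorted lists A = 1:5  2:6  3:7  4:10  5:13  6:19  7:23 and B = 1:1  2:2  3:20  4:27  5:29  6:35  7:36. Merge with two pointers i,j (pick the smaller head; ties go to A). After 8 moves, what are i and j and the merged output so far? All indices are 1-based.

i=7, j=3, merged so far=[1, 2, 5, 6, 7, 10, 13, 19]

i=1 j=1: A[i]=5>B[j]=1 take 1, j++
i=1 j=2: A[i]=5>B[j]=2 take 2, j++
i=1 j=3: A[i]=5<=B[j]=20 take 5, i++
i=2 j=3: A[i]=6<=B[j]=20 take 6, i++
i=3 j=3: A[i]=7<=B[j]=20 take 7, i++
i=4 j=3: A[i]=10<=B[j]=20 take 10, i++
i=5 j=3: A[i]=13<=B[j]=20 take 13, i++
i=6 j=3: A[i]=19<=B[j]=20 take 19, i++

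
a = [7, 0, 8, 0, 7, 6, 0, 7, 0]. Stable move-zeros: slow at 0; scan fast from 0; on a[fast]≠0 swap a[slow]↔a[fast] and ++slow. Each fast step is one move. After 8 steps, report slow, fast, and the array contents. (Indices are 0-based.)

(s=0,f=0) a[fast]=7≠0 swap→a[0]=7 → slow++,fast++
(s=1,f=1) a[fast]=0 → fast++
(s=1,f=2) a[fast]=8≠0 swap→a[1]=8 → slow++,fast++
(s=2,f=3) a[fast]=0 → fast++
(s=2,f=4) a[fast]=7≠0 swap→a[2]=7 → slow++,fast++
(s=3,f=5) a[fast]=6≠0 swap→a[3]=6 → slow++,fast++
(s=4,f=6) a[fast]=0 → fast++
(s=4,f=7) a[fast]=7≠0 swap→a[4]=7 → slow++,fast++

slow=5, fast=8, a=[7, 8, 7, 6, 7, 0, 0, 0, 0]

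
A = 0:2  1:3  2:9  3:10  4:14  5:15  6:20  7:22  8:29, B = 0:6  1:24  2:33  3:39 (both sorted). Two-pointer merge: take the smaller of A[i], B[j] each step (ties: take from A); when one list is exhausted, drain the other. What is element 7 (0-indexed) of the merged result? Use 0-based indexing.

merged[7] = 20

i=0 j=0: A[i]=2<=B[j]=6 take 2, i++
i=1 j=0: A[i]=3<=B[j]=6 take 3, i++
i=2 j=0: A[i]=9>B[j]=6 take 6, j++
i=2 j=1: A[i]=9<=B[j]=24 take 9, i++
i=3 j=1: A[i]=10<=B[j]=24 take 10, i++
i=4 j=1: A[i]=14<=B[j]=24 take 14, i++
i=5 j=1: A[i]=15<=B[j]=24 take 15, i++
i=6 j=1: A[i]=20<=B[j]=24 take 20, i++
i=7 j=1: A[i]=22<=B[j]=24 take 22, i++
i=8 j=1: A[i]=29>B[j]=24 take 24, j++
i=8 j=2: A[i]=29<=B[j]=33 take 29, i++
i=9 j=2: A done, take B[j]=33, j++
i=9 j=3: A done, take B[j]=39, j++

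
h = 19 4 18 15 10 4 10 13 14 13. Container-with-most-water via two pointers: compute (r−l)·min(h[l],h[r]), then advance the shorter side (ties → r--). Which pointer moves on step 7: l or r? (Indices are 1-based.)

r

[1,10] min(19,13)*9=117 best=117 * → r--
[1,9] min(19,14)*8=112 best=117 → r--
[1,8] min(19,13)*7=91 best=117 → r--
[1,7] min(19,10)*6=60 best=117 → r--
[1,6] min(19,4)*5=20 best=117 → r--
[1,5] min(19,10)*4=40 best=117 → r--
[1,4] min(19,15)*3=45 best=117 → r--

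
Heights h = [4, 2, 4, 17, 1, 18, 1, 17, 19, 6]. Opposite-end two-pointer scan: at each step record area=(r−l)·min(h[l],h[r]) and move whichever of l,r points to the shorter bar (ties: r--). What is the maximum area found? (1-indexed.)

l=1 r=10: min(4,6)*9=36 best=36 *, l++
l=2 r=10: min(2,6)*8=16 best=36, l++
l=3 r=10: min(4,6)*7=28 best=36, l++
l=4 r=10: min(17,6)*6=36 best=36, r--
l=4 r=9: min(17,19)*5=85 best=85 *, l++
l=5 r=9: min(1,19)*4=4 best=85, l++
l=6 r=9: min(18,19)*3=54 best=85, l++
l=7 r=9: min(1,19)*2=2 best=85, l++
l=8 r=9: min(17,19)*1=17 best=85, l++

max area = 85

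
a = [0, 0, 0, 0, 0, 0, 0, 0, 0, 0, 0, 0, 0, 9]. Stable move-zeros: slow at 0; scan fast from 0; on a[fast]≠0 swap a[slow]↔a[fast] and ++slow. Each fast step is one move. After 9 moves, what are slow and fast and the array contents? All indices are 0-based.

(s=0,f=0) a[fast]=0 → fast++
(s=0,f=1) a[fast]=0 → fast++
(s=0,f=2) a[fast]=0 → fast++
(s=0,f=3) a[fast]=0 → fast++
(s=0,f=4) a[fast]=0 → fast++
(s=0,f=5) a[fast]=0 → fast++
(s=0,f=6) a[fast]=0 → fast++
(s=0,f=7) a[fast]=0 → fast++
(s=0,f=8) a[fast]=0 → fast++

slow=0, fast=9, a=[0, 0, 0, 0, 0, 0, 0, 0, 0, 0, 0, 0, 0, 9]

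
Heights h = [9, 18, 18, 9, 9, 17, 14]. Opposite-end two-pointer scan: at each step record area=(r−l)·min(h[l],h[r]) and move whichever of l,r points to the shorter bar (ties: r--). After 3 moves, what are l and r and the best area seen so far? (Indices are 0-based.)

l=1, r=4, best area=70

[0,6] min(9,14)*6=54 best=54 * → l++
[1,6] min(18,14)*5=70 best=70 * → r--
[1,5] min(18,17)*4=68 best=70 → r--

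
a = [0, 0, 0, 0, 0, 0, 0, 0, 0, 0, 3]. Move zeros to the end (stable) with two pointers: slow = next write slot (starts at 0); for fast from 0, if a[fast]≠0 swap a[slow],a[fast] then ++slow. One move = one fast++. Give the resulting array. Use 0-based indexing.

(s=0,f=0) a[fast]=0 → fast++
(s=0,f=1) a[fast]=0 → fast++
(s=0,f=2) a[fast]=0 → fast++
(s=0,f=3) a[fast]=0 → fast++
(s=0,f=4) a[fast]=0 → fast++
(s=0,f=5) a[fast]=0 → fast++
(s=0,f=6) a[fast]=0 → fast++
(s=0,f=7) a[fast]=0 → fast++
(s=0,f=8) a[fast]=0 → fast++
(s=0,f=9) a[fast]=0 → fast++
(s=0,f=10) a[fast]=3≠0 swap→a[0]=3 → slow++,fast++

[3, 0, 0, 0, 0, 0, 0, 0, 0, 0, 0]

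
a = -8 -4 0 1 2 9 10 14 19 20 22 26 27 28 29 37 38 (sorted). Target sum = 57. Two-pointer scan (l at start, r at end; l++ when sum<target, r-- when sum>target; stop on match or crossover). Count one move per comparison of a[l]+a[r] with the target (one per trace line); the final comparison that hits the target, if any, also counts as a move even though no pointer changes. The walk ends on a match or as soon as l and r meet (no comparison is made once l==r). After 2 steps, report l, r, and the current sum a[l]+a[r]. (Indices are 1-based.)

[1,17] -8+38=30 <57 → l++
[2,17] -4+38=34 <57 → l++

l=3, r=17, sum=38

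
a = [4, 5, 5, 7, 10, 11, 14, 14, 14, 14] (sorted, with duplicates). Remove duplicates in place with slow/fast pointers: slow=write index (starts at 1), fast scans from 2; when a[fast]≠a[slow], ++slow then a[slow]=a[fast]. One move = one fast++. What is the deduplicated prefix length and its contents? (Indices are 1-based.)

length 6; prefix = [4, 5, 7, 10, 11, 14]

(s=1,f=2) a[fast]=5≠a[slow]=4 write a[2]=5 → slow++,fast++
(s=2,f=3) a[fast]=5=a[slow] dup → fast++
(s=2,f=4) a[fast]=7≠a[slow]=5 write a[3]=7 → slow++,fast++
(s=3,f=5) a[fast]=10≠a[slow]=7 write a[4]=10 → slow++,fast++
(s=4,f=6) a[fast]=11≠a[slow]=10 write a[5]=11 → slow++,fast++
(s=5,f=7) a[fast]=14≠a[slow]=11 write a[6]=14 → slow++,fast++
(s=6,f=8) a[fast]=14=a[slow] dup → fast++
(s=6,f=9) a[fast]=14=a[slow] dup → fast++
(s=6,f=10) a[fast]=14=a[slow] dup → fast++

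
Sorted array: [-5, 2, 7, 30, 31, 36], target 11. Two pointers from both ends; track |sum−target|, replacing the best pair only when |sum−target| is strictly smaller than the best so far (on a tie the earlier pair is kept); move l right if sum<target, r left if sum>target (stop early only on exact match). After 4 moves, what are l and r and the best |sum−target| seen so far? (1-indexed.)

l=2, r=3, best |Δ|=9

l=1 r=6: -5+36=31 d=20 *, r--
l=1 r=5: -5+31=26 d=15 *, r--
l=1 r=4: -5+30=25 d=14 *, r--
l=1 r=3: -5+7=2 d=9 *, l++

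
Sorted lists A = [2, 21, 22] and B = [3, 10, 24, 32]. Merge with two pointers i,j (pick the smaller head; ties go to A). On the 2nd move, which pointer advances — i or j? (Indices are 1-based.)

j

i=1 j=1: A[i]=2<=B[j]=3 take 2, i++
i=2 j=1: A[i]=21>B[j]=3 take 3, j++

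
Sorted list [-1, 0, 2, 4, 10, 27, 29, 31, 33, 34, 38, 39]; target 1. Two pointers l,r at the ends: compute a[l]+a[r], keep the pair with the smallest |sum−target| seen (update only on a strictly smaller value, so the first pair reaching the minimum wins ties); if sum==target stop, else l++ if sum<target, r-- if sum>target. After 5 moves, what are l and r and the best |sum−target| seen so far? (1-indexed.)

l=1 r=12: -1+39=38 d=37 *, r--
l=1 r=11: -1+38=37 d=36 *, r--
l=1 r=10: -1+34=33 d=32 *, r--
l=1 r=9: -1+33=32 d=31 *, r--
l=1 r=8: -1+31=30 d=29 *, r--

l=1, r=7, best |Δ|=29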